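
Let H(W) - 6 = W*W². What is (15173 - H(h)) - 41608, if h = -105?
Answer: 1131184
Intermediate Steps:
H(W) = 6 + W³ (H(W) = 6 + W*W² = 6 + W³)
(15173 - H(h)) - 41608 = (15173 - (6 + (-105)³)) - 41608 = (15173 - (6 - 1157625)) - 41608 = (15173 - 1*(-1157619)) - 41608 = (15173 + 1157619) - 41608 = 1172792 - 41608 = 1131184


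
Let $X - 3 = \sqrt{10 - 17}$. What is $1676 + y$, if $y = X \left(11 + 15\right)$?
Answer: $1754 + 26 i \sqrt{7} \approx 1754.0 + 68.79 i$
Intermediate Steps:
$X = 3 + i \sqrt{7}$ ($X = 3 + \sqrt{10 - 17} = 3 + \sqrt{-7} = 3 + i \sqrt{7} \approx 3.0 + 2.6458 i$)
$y = 78 + 26 i \sqrt{7}$ ($y = \left(3 + i \sqrt{7}\right) \left(11 + 15\right) = \left(3 + i \sqrt{7}\right) 26 = 78 + 26 i \sqrt{7} \approx 78.0 + 68.79 i$)
$1676 + y = 1676 + \left(78 + 26 i \sqrt{7}\right) = 1754 + 26 i \sqrt{7}$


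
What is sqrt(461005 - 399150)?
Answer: sqrt(61855) ≈ 248.71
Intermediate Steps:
sqrt(461005 - 399150) = sqrt(61855)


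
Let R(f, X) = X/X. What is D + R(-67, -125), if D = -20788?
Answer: -20787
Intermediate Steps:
R(f, X) = 1
D + R(-67, -125) = -20788 + 1 = -20787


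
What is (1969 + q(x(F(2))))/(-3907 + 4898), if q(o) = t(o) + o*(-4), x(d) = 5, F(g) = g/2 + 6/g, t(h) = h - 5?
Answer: 1949/991 ≈ 1.9667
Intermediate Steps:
t(h) = -5 + h
F(g) = g/2 + 6/g (F(g) = g*(½) + 6/g = g/2 + 6/g)
q(o) = -5 - 3*o (q(o) = (-5 + o) + o*(-4) = (-5 + o) - 4*o = -5 - 3*o)
(1969 + q(x(F(2))))/(-3907 + 4898) = (1969 + (-5 - 3*5))/(-3907 + 4898) = (1969 + (-5 - 15))/991 = (1969 - 20)*(1/991) = 1949*(1/991) = 1949/991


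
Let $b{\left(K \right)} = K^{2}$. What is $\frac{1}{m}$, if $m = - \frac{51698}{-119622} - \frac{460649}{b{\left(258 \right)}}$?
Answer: $- \frac{1327086468}{8610421501} \approx -0.15413$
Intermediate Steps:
$m = - \frac{8610421501}{1327086468}$ ($m = - \frac{51698}{-119622} - \frac{460649}{258^{2}} = \left(-51698\right) \left(- \frac{1}{119622}\right) - \frac{460649}{66564} = \frac{25849}{59811} - \frac{460649}{66564} = - \frac{8610421501}{1327086468} \approx -6.4882$)
$\frac{1}{m} = \frac{1}{- \frac{8610421501}{1327086468}} = - \frac{1327086468}{8610421501}$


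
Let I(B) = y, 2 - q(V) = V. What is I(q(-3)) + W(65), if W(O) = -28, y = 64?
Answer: 36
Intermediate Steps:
q(V) = 2 - V
I(B) = 64
I(q(-3)) + W(65) = 64 - 28 = 36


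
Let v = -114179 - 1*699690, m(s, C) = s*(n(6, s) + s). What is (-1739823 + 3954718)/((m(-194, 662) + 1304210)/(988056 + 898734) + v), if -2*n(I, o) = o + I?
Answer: -83580834741/30711971338 ≈ -2.7214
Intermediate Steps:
n(I, o) = -I/2 - o/2 (n(I, o) = -(o + I)/2 = -(I + o)/2 = -I/2 - o/2)
m(s, C) = s*(-3 + s/2) (m(s, C) = s*((-1/2*6 - s/2) + s) = s*((-3 - s/2) + s) = s*(-3 + s/2))
v = -813869 (v = -114179 - 699690 = -813869)
(-1739823 + 3954718)/((m(-194, 662) + 1304210)/(988056 + 898734) + v) = (-1739823 + 3954718)/(((1/2)*(-194)*(-6 - 194) + 1304210)/(988056 + 898734) - 813869) = 2214895/(((1/2)*(-194)*(-200) + 1304210)/1886790 - 813869) = 2214895/((19400 + 1304210)*(1/1886790) - 813869) = 2214895/(1323610*(1/1886790) - 813869) = 2214895/(132361/188679 - 813869) = 2214895/(-153559856690/188679) = 2214895*(-188679/153559856690) = -83580834741/30711971338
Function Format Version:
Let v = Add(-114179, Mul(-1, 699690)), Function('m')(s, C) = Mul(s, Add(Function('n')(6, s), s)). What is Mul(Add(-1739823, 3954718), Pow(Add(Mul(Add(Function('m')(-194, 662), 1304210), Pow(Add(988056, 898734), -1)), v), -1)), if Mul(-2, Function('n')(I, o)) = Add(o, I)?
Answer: Rational(-83580834741, 30711971338) ≈ -2.7214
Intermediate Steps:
Function('n')(I, o) = Add(Mul(Rational(-1, 2), I), Mul(Rational(-1, 2), o)) (Function('n')(I, o) = Mul(Rational(-1, 2), Add(o, I)) = Mul(Rational(-1, 2), Add(I, o)) = Add(Mul(Rational(-1, 2), I), Mul(Rational(-1, 2), o)))
Function('m')(s, C) = Mul(s, Add(-3, Mul(Rational(1, 2), s))) (Function('m')(s, C) = Mul(s, Add(Add(Mul(Rational(-1, 2), 6), Mul(Rational(-1, 2), s)), s)) = Mul(s, Add(Add(-3, Mul(Rational(-1, 2), s)), s)) = Mul(s, Add(-3, Mul(Rational(1, 2), s))))
v = -813869 (v = Add(-114179, -699690) = -813869)
Mul(Add(-1739823, 3954718), Pow(Add(Mul(Add(Function('m')(-194, 662), 1304210), Pow(Add(988056, 898734), -1)), v), -1)) = Mul(Add(-1739823, 3954718), Pow(Add(Mul(Add(Mul(Rational(1, 2), -194, Add(-6, -194)), 1304210), Pow(Add(988056, 898734), -1)), -813869), -1)) = Mul(2214895, Pow(Add(Mul(Add(Mul(Rational(1, 2), -194, -200), 1304210), Pow(1886790, -1)), -813869), -1)) = Mul(2214895, Pow(Add(Mul(Add(19400, 1304210), Rational(1, 1886790)), -813869), -1)) = Mul(2214895, Pow(Add(Mul(1323610, Rational(1, 1886790)), -813869), -1)) = Mul(2214895, Pow(Add(Rational(132361, 188679), -813869), -1)) = Mul(2214895, Pow(Rational(-153559856690, 188679), -1)) = Mul(2214895, Rational(-188679, 153559856690)) = Rational(-83580834741, 30711971338)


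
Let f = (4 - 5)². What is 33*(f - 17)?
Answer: -528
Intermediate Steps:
f = 1 (f = (-1)² = 1)
33*(f - 17) = 33*(1 - 17) = 33*(-16) = -528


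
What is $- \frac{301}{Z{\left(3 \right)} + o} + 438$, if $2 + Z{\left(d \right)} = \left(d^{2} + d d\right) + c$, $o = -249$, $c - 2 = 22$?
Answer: $\frac{91843}{209} \approx 439.44$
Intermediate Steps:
$c = 24$ ($c = 2 + 22 = 24$)
$Z{\left(d \right)} = 22 + 2 d^{2}$ ($Z{\left(d \right)} = -2 + \left(\left(d^{2} + d d\right) + 24\right) = -2 + \left(\left(d^{2} + d^{2}\right) + 24\right) = -2 + \left(2 d^{2} + 24\right) = -2 + \left(24 + 2 d^{2}\right) = 22 + 2 d^{2}$)
$- \frac{301}{Z{\left(3 \right)} + o} + 438 = - \frac{301}{\left(22 + 2 \cdot 3^{2}\right) - 249} + 438 = - \frac{301}{\left(22 + 2 \cdot 9\right) - 249} + 438 = - \frac{301}{\left(22 + 18\right) - 249} + 438 = - \frac{301}{40 - 249} + 438 = - \frac{301}{-209} + 438 = \left(-301\right) \left(- \frac{1}{209}\right) + 438 = \frac{301}{209} + 438 = \frac{91843}{209}$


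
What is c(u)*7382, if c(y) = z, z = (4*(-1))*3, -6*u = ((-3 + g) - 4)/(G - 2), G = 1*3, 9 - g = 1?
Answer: -88584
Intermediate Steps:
g = 8 (g = 9 - 1*1 = 9 - 1 = 8)
G = 3
u = -⅙ (u = -((-3 + 8) - 4)/(6*(3 - 2)) = -(5 - 4)/(6*1) = -1/6 = -⅙*1 = -⅙ ≈ -0.16667)
z = -12 (z = -4*3 = -12)
c(y) = -12
c(u)*7382 = -12*7382 = -88584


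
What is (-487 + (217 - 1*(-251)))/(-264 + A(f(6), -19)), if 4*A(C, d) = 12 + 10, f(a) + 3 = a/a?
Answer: 38/517 ≈ 0.073501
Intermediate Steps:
f(a) = -2 (f(a) = -3 + a/a = -3 + 1 = -2)
A(C, d) = 11/2 (A(C, d) = (12 + 10)/4 = (¼)*22 = 11/2)
(-487 + (217 - 1*(-251)))/(-264 + A(f(6), -19)) = (-487 + (217 - 1*(-251)))/(-264 + 11/2) = (-487 + (217 + 251))/(-517/2) = (-487 + 468)*(-2/517) = -19*(-2/517) = 38/517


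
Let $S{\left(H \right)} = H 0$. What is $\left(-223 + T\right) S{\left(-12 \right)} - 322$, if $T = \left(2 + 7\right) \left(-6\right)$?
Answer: $-322$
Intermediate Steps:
$S{\left(H \right)} = 0$
$T = -54$ ($T = 9 \left(-6\right) = -54$)
$\left(-223 + T\right) S{\left(-12 \right)} - 322 = \left(-223 - 54\right) 0 - 322 = \left(-277\right) 0 - 322 = 0 - 322 = -322$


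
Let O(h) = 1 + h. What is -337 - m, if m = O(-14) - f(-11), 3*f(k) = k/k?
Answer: -971/3 ≈ -323.67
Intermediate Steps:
f(k) = ⅓ (f(k) = (k/k)/3 = (⅓)*1 = ⅓)
m = -40/3 (m = (1 - 14) - 1*⅓ = -13 - ⅓ = -40/3 ≈ -13.333)
-337 - m = -337 - 1*(-40/3) = -337 + 40/3 = -971/3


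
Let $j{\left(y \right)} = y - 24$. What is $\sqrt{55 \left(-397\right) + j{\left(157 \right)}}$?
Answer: $i \sqrt{21702} \approx 147.32 i$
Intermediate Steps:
$j{\left(y \right)} = -24 + y$ ($j{\left(y \right)} = y - 24 = -24 + y$)
$\sqrt{55 \left(-397\right) + j{\left(157 \right)}} = \sqrt{55 \left(-397\right) + \left(-24 + 157\right)} = \sqrt{-21835 + 133} = \sqrt{-21702} = i \sqrt{21702}$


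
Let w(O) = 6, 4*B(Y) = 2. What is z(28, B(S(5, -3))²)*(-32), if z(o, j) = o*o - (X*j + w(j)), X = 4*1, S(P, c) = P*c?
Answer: -24864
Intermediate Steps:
B(Y) = ½ (B(Y) = (¼)*2 = ½)
X = 4
z(o, j) = -6 + o² - 4*j (z(o, j) = o*o - (4*j + 6) = o² - (6 + 4*j) = o² + (-6 - 4*j) = -6 + o² - 4*j)
z(28, B(S(5, -3))²)*(-32) = (-6 + 28² - 4*(½)²)*(-32) = (-6 + 784 - 4*¼)*(-32) = (-6 + 784 - 1)*(-32) = 777*(-32) = -24864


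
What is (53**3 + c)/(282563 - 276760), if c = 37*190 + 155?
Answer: 156062/5803 ≈ 26.893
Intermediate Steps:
c = 7185 (c = 7030 + 155 = 7185)
(53**3 + c)/(282563 - 276760) = (53**3 + 7185)/(282563 - 276760) = (148877 + 7185)/5803 = 156062*(1/5803) = 156062/5803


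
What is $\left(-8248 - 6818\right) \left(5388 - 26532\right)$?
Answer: $318555504$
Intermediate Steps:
$\left(-8248 - 6818\right) \left(5388 - 26532\right) = \left(-15066\right) \left(-21144\right) = 318555504$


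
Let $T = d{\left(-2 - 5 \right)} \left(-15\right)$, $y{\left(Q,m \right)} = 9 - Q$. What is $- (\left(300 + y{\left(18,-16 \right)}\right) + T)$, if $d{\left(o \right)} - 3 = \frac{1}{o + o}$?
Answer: $- \frac{3459}{14} \approx -247.07$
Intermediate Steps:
$d{\left(o \right)} = 3 + \frac{1}{2 o}$ ($d{\left(o \right)} = 3 + \frac{1}{o + o} = 3 + \frac{1}{2 o}$)
$T = - \frac{615}{14}$ ($T = \left(3 + \frac{1}{2 \left(-2 - 5\right)}\right) \left(-15\right) = \left(3 + \frac{1}{2 \left(-7\right)}\right) \left(-15\right) = \left(3 + \frac{1}{2} \left(- \frac{1}{7}\right)\right) \left(-15\right) = \left(3 - \frac{1}{14}\right) \left(-15\right) = \frac{41}{14} \left(-15\right) = - \frac{615}{14} \approx -43.929$)
$- (\left(300 + y{\left(18,-16 \right)}\right) + T) = - (\left(300 + \left(9 - 18\right)\right) - \frac{615}{14}) = - (\left(300 - 9\right) - \frac{615}{14}) = - (291 - \frac{615}{14}) = \left(-1\right) \frac{3459}{14} = - \frac{3459}{14}$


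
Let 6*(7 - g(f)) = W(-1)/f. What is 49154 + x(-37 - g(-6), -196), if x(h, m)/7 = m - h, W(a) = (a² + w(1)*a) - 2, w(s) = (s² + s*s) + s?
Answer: 432803/9 ≈ 48089.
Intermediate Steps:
w(s) = s + 2*s² (w(s) = (s² + s²) + s = 2*s² + s = s + 2*s²)
W(a) = -2 + a² + 3*a (W(a) = (a² + (1*(1 + 2*1))*a) - 2 = (a² + (1*(1 + 2))*a) - 2 = (a² + (1*3)*a) - 2 = (a² + 3*a) - 2 = -2 + a² + 3*a)
g(f) = 7 + 2/(3*f) (g(f) = 7 - (-2 + (-1)² + 3*(-1))/(6*f) = 7 - (-2 + 1 - 3)/(6*f) = 7 - (-2)/(3*f) = 7 + 2/(3*f))
x(h, m) = -7*h + 7*m (x(h, m) = 7*(m - h) = -7*h + 7*m)
49154 + x(-37 - g(-6), -196) = 49154 + (-7*(-37 - (7 + (⅔)/(-6))) + 7*(-196)) = 49154 + (-7*(-37 - (7 + (⅔)*(-⅙))) - 1372) = 49154 + (-7*(-37 - (7 - ⅑)) - 1372) = 49154 + (-7*(-37 - 1*62/9) - 1372) = 49154 + (-7*(-37 - 62/9) - 1372) = 49154 + (-7*(-395/9) - 1372) = 49154 + (2765/9 - 1372) = 49154 - 9583/9 = 432803/9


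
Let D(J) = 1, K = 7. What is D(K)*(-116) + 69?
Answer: -47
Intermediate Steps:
D(K)*(-116) + 69 = 1*(-116) + 69 = -116 + 69 = -47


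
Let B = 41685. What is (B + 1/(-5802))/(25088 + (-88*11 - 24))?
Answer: 241856369/139804992 ≈ 1.7300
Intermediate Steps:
(B + 1/(-5802))/(25088 + (-88*11 - 24)) = (41685 + 1/(-5802))/(25088 + (-88*11 - 24)) = (41685 - 1/5802)/(25088 + (-968 - 24)) = 241856369/(5802*(25088 - 992)) = (241856369/5802)/24096 = (241856369/5802)*(1/24096) = 241856369/139804992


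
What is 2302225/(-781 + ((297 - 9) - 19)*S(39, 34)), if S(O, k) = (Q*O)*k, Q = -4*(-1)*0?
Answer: -2302225/781 ≈ -2947.8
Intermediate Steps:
Q = 0 (Q = 4*0 = 0)
S(O, k) = 0 (S(O, k) = (0*O)*k = 0*k = 0)
2302225/(-781 + ((297 - 9) - 19)*S(39, 34)) = 2302225/(-781 + ((297 - 9) - 19)*0) = 2302225/(-781 + (288 - 19)*0) = 2302225/(-781 + 269*0) = 2302225/(-781 + 0) = 2302225/(-781) = 2302225*(-1/781) = -2302225/781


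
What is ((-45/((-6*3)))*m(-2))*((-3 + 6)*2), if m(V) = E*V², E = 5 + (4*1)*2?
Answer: 780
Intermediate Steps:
E = 13 (E = 5 + 4*2 = 5 + 8 = 13)
m(V) = 13*V²
((-45/((-6*3)))*m(-2))*((-3 + 6)*2) = ((-45/((-6*3)))*(13*(-2)²))*((-3 + 6)*2) = ((-45/(-18))*(13*4))*(3*2) = (-45*(-1/18)*52)*6 = ((5/2)*52)*6 = 130*6 = 780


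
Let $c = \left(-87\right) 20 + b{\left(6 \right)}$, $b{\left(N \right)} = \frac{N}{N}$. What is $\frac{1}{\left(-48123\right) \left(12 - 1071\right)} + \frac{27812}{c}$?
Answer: $- \frac{1417362289945}{88623364923} \approx -15.993$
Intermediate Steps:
$b{\left(N \right)} = 1$
$c = -1739$ ($c = \left(-87\right) 20 + 1 = -1740 + 1 = -1739$)
$\frac{1}{\left(-48123\right) \left(12 - 1071\right)} + \frac{27812}{c} = \frac{1}{\left(-48123\right) \left(12 - 1071\right)} + \frac{27812}{-1739} = - \frac{1}{48123 \left(12 - 1071\right)} + 27812 \left(- \frac{1}{1739}\right) = - \frac{1}{48123 \left(-1059\right)} - \frac{27812}{1739} = \left(- \frac{1}{48123}\right) \left(- \frac{1}{1059}\right) - \frac{27812}{1739} = \frac{1}{50962257} - \frac{27812}{1739} = - \frac{1417362289945}{88623364923}$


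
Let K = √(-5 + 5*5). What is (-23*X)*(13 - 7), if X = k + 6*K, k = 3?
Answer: -414 - 1656*√5 ≈ -4116.9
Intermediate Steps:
K = 2*√5 (K = √(-5 + 25) = √20 = 2*√5 ≈ 4.4721)
X = 3 + 12*√5 (X = 3 + 6*(2*√5) = 3 + 12*√5 ≈ 29.833)
(-23*X)*(13 - 7) = (-23*(3 + 12*√5))*(13 - 7) = (-69 - 276*√5)*6 = -414 - 1656*√5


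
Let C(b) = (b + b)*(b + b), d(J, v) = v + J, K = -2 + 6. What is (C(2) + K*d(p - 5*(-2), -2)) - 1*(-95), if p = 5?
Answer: 163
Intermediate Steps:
K = 4
d(J, v) = J + v
C(b) = 4*b**2 (C(b) = (2*b)*(2*b) = 4*b**2)
(C(2) + K*d(p - 5*(-2), -2)) - 1*(-95) = (4*2**2 + 4*((5 - 5*(-2)) - 2)) - 1*(-95) = (4*4 + 4*((5 + 10) - 2)) + 95 = (16 + 4*(15 - 2)) + 95 = (16 + 4*13) + 95 = (16 + 52) + 95 = 68 + 95 = 163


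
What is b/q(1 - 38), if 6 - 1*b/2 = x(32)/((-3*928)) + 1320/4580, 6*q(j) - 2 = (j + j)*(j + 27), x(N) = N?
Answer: 228050/2463811 ≈ 0.092560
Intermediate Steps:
q(j) = ⅓ + j*(27 + j)/3 (q(j) = ⅓ + ((j + j)*(j + 27))/6 = ⅓ + ((2*j)*(27 + j))/6 = ⅓ + (2*j*(27 + j))/6 = ⅓ + j*(27 + j)/3)
b = 228050/19923 (b = 12 - 2*(32/((-3*928)) + 1320/4580) = 12 - 2*(32/(-2784) + 1320*(1/4580)) = 12 - 2*(32*(-1/2784) + 66/229) = 12 - 2*(-1/87 + 66/229) = 12 - 2*5513/19923 = 12 - 11026/19923 = 228050/19923 ≈ 11.447)
b/q(1 - 38) = 228050/(19923*(⅓ + 9*(1 - 38) + (1 - 38)²/3)) = 228050/(19923*(⅓ + 9*(-37) + (⅓)*(-37)²)) = 228050/(19923*(⅓ - 333 + (⅓)*1369)) = 228050/(19923*(⅓ - 333 + 1369/3)) = 228050/(19923*(371/3)) = (228050/19923)*(3/371) = 228050/2463811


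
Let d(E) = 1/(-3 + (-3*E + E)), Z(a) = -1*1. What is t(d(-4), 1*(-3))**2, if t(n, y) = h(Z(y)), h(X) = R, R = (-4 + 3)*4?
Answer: 16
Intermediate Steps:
Z(a) = -1
R = -4 (R = -1*4 = -4)
h(X) = -4
d(E) = 1/(-3 - 2*E)
t(n, y) = -4
t(d(-4), 1*(-3))**2 = (-4)**2 = 16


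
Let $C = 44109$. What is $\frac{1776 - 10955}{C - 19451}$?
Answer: $- \frac{9179}{24658} \approx -0.37225$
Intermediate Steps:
$\frac{1776 - 10955}{C - 19451} = \frac{1776 - 10955}{44109 - 19451} = - \frac{9179}{24658}$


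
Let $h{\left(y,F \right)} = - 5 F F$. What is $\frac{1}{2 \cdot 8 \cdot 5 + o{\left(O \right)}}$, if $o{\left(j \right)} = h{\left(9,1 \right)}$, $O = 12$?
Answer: $\frac{1}{75} \approx 0.013333$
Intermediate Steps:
$h{\left(y,F \right)} = - 5 F^{2}$
$o{\left(j \right)} = -5$ ($o{\left(j \right)} = - 5 \cdot 1^{2} = \left(-5\right) 1 = -5$)
$\frac{1}{2 \cdot 8 \cdot 5 + o{\left(O \right)}} = \frac{1}{2 \cdot 8 \cdot 5 - 5} = \frac{1}{16 \cdot 5 - 5} = \frac{1}{80 - 5} = \frac{1}{75}$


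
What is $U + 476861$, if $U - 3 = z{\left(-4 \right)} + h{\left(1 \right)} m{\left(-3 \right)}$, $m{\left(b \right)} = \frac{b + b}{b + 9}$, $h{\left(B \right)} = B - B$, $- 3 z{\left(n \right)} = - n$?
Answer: $\frac{1430588}{3} \approx 4.7686 \cdot 10^{5}$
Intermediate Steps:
$z{\left(n \right)} = \frac{n}{3}$ ($z{\left(n \right)} = - \frac{\left(-1\right) n}{3} = \frac{n}{3}$)
$h{\left(B \right)} = 0$
$m{\left(b \right)} = \frac{2 b}{9 + b}$
$U = \frac{5}{3}$ ($U = 3 + \left(\frac{1}{3} \left(-4\right) + 0 \cdot 2 \left(-3\right) \frac{1}{9 - 3}\right) = 3 - \left(\frac{4}{3} + 0 \cdot 2 \left(-3\right) \frac{1}{6}\right) = 3 + \left(- \frac{4}{3} + 0 \left(-1\right)\right) = 3 + \left(- \frac{4}{3} + 0\right) = 3 - \frac{4}{3} = \frac{5}{3} \approx 1.6667$)
$U + 476861 = \frac{5}{3} + 476861 = \frac{1430588}{3}$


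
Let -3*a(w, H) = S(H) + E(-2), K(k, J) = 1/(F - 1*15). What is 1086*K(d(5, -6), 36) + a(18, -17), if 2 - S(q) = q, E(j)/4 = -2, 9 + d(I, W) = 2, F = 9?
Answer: -554/3 ≈ -184.67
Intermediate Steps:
d(I, W) = -7 (d(I, W) = -9 + 2 = -7)
E(j) = -8 (E(j) = 4*(-2) = -8)
K(k, J) = -⅙ (K(k, J) = 1/(9 - 1*15) = 1/(9 - 15) = 1/(-6) = -⅙)
S(q) = 2 - q
a(w, H) = 2 + H/3 (a(w, H) = -((2 - H) - 8)/3 = -(-6 - H)/3 = 2 + H/3)
1086*K(d(5, -6), 36) + a(18, -17) = 1086*(-⅙) + (2 + (⅓)*(-17)) = -181 + (2 - 17/3) = -181 - 11/3 = -554/3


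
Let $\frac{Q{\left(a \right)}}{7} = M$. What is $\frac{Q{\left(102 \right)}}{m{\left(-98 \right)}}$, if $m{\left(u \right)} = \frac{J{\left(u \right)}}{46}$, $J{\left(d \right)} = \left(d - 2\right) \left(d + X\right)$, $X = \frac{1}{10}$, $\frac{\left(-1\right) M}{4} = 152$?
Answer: $- \frac{97888}{4895} \approx -19.998$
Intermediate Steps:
$M = -608$ ($M = \left(-4\right) 152 = -608$)
$X = \frac{1}{10} \approx 0.1$
$Q{\left(a \right)} = -4256$ ($Q{\left(a \right)} = 7 \left(-608\right) = -4256$)
$J{\left(d \right)} = \left(-2 + d\right) \left(\frac{1}{10} + d\right)$ ($J{\left(d \right)} = \left(d - 2\right) \left(d + \frac{1}{10}\right) = \left(-2 + d\right) \left(\frac{1}{10} + d\right)$)
$m{\left(u \right)} = - \frac{1}{230} - \frac{19 u}{460} + \frac{u^{2}}{46}$ ($m{\left(u \right)} = \frac{- \frac{1}{5} + u^{2} - \frac{19 u}{10}}{46} = \left(- \frac{1}{5} + u^{2} - \frac{19 u}{10}\right) \frac{1}{46} = - \frac{1}{230} - \frac{19 u}{460} + \frac{u^{2}}{46}$)
$\frac{Q{\left(102 \right)}}{m{\left(-98 \right)}} = - \frac{4256}{- \frac{1}{230} - - \frac{931}{230} + \frac{\left(-98\right)^{2}}{46}} = - \frac{4256}{- \frac{1}{230} + \frac{931}{230} + \frac{1}{46} \cdot 9604} = - \frac{4256}{- \frac{1}{230} + \frac{931}{230} + \frac{4802}{23}} = - \frac{4256}{\frac{4895}{23}} = \left(-4256\right) \frac{23}{4895} = - \frac{97888}{4895}$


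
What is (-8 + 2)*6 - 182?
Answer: -218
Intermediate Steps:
(-8 + 2)*6 - 182 = -6*6 - 182 = -36 - 182 = -218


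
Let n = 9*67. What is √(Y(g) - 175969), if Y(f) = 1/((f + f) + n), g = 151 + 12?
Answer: 80*I*√23729447/929 ≈ 419.49*I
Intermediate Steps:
g = 163
n = 603
Y(f) = 1/(603 + 2*f) (Y(f) = 1/((f + f) + 603) = 1/(2*f + 603) = 1/(603 + 2*f))
√(Y(g) - 175969) = √(1/(603 + 2*163) - 175969) = √(1/(603 + 326) - 175969) = √(1/929 - 175969) = √(-163475200/929) = 80*I*√23729447/929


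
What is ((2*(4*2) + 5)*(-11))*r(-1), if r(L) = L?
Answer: 231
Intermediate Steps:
((2*(4*2) + 5)*(-11))*r(-1) = ((2*(4*2) + 5)*(-11))*(-1) = ((2*8 + 5)*(-11))*(-1) = ((16 + 5)*(-11))*(-1) = (21*(-11))*(-1) = -231*(-1) = 231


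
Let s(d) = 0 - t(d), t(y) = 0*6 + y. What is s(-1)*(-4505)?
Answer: -4505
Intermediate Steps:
t(y) = y (t(y) = 0 + y = y)
s(d) = -d (s(d) = 0 - d = -d)
s(-1)*(-4505) = -1*(-1)*(-4505) = 1*(-4505) = -4505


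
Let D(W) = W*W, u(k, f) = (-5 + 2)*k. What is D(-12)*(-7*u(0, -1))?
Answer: 0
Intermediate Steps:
u(k, f) = -3*k
D(W) = W²
D(-12)*(-7*u(0, -1)) = (-12)²*(-(-21)*0) = 144*(-7*0) = 144*0 = 0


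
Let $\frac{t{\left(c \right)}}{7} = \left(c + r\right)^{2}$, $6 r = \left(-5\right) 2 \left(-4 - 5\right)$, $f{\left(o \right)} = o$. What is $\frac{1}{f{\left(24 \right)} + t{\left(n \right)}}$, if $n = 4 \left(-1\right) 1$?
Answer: $\frac{1}{871} \approx 0.0011481$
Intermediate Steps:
$r = 15$ ($r = \frac{\left(-5\right) 2 \left(-4 - 5\right)}{6} = \frac{\left(-10\right) \left(-9\right)}{6} = \frac{1}{6} \cdot 90 = 15$)
$n = -4$ ($n = \left(-4\right) 1 = -4$)
$t{\left(c \right)} = 7 \left(15 + c\right)^{2}$ ($t{\left(c \right)} = 7 \left(c + 15\right)^{2} = 7 \left(15 + c\right)^{2}$)
$\frac{1}{f{\left(24 \right)} + t{\left(n \right)}} = \frac{1}{24 + 7 \left(15 - 4\right)^{2}} = \frac{1}{24 + 7 \cdot 11^{2}} = \frac{1}{24 + 7 \cdot 121} = \frac{1}{24 + 847} = \frac{1}{871}$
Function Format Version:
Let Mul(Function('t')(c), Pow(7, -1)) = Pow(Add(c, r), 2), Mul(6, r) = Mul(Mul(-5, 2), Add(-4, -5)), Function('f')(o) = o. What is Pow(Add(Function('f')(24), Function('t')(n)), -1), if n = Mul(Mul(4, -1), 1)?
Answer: Rational(1, 871) ≈ 0.0011481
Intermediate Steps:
r = 15 (r = Mul(Rational(1, 6), Mul(Mul(-5, 2), Add(-4, -5))) = Mul(Rational(1, 6), Mul(-10, -9)) = Mul(Rational(1, 6), 90) = 15)
n = -4 (n = Mul(-4, 1) = -4)
Function('t')(c) = Mul(7, Pow(Add(15, c), 2)) (Function('t')(c) = Mul(7, Pow(Add(c, 15), 2)) = Mul(7, Pow(Add(15, c), 2)))
Pow(Add(Function('f')(24), Function('t')(n)), -1) = Pow(Add(24, Mul(7, Pow(Add(15, -4), 2))), -1) = Pow(Add(24, Mul(7, Pow(11, 2))), -1) = Pow(Add(24, Mul(7, 121)), -1) = Pow(Add(24, 847), -1) = Pow(871, -1) = Rational(1, 871)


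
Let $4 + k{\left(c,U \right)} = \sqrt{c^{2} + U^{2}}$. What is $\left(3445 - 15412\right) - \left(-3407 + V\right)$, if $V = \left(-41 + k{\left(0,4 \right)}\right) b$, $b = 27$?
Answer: $-7453$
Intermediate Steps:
$k{\left(c,U \right)} = -4 + \sqrt{U^{2} + c^{2}}$ ($k{\left(c,U \right)} = -4 + \sqrt{c^{2} + U^{2}} = -4 + \sqrt{U^{2} + c^{2}}$)
$V = -1107$ ($V = \left(-41 - \left(4 - \sqrt{4^{2} + 0^{2}}\right)\right) 27 = \left(-41 - \left(4 - \sqrt{16 + 0}\right)\right) 27 = \left(-41 - \left(4 - \sqrt{16}\right)\right) 27 = \left(-41 + \left(-4 + 4\right)\right) 27 = \left(-41 + 0\right) 27 = \left(-41\right) 27 = -1107$)
$\left(3445 - 15412\right) - \left(-3407 + V\right) = \left(3445 - 15412\right) + \left(3407 - -1107\right) = -11967 + \left(3407 + 1107\right) = -11967 + 4514 = -7453$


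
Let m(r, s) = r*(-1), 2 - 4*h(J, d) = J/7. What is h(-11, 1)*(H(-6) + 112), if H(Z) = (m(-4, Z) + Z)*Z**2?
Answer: 250/7 ≈ 35.714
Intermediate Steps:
h(J, d) = 1/2 - J/28 (h(J, d) = 1/2 - J/(4*7) = 1/2 - J/28)
m(r, s) = -r
H(Z) = Z**2*(4 + Z) (H(Z) = (-1*(-4) + Z)*Z**2 = (4 + Z)*Z**2 = Z**2*(4 + Z))
h(-11, 1)*(H(-6) + 112) = (1/2 - 1/28*(-11))*((-6)**2*(4 - 6) + 112) = (1/2 + 11/28)*(36*(-2) + 112) = 25*(-72 + 112)/28 = (25/28)*40 = 250/7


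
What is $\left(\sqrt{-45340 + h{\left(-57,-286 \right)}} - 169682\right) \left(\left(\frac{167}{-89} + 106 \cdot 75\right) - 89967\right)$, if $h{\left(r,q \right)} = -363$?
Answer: $\frac{1238624301760}{89} - \frac{7299680 i \sqrt{45703}}{89} \approx 1.3917 \cdot 10^{10} - 1.7534 \cdot 10^{7} i$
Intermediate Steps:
$\left(\sqrt{-45340 + h{\left(-57,-286 \right)}} - 169682\right) \left(\left(\frac{167}{-89} + 106 \cdot 75\right) - 89967\right) = \left(\sqrt{-45340 - 363} - 169682\right) \left(\left(\frac{167}{-89} + 106 \cdot 75\right) - 89967\right) = \left(\sqrt{-45703} - 169682\right) \left(\left(167 \left(- \frac{1}{89}\right) + 7950\right) - 89967\right) = \left(i \sqrt{45703} - 169682\right) \left(\left(- \frac{167}{89} + 7950\right) - 89967\right) = \left(-169682 + i \sqrt{45703}\right) \left(\frac{707383}{89} - 89967\right) = \left(-169682 + i \sqrt{45703}\right) \left(- \frac{7299680}{89}\right) = \frac{1238624301760}{89} - \frac{7299680 i \sqrt{45703}}{89}$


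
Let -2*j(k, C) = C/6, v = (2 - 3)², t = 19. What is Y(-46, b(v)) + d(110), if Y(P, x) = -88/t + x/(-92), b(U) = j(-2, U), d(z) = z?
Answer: 2210227/20976 ≈ 105.37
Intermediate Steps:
v = 1 (v = (-1)² = 1)
j(k, C) = -C/12 (j(k, C) = -C/(2*6) = -C/12)
b(U) = -U/12
Y(P, x) = -88/19 - x/92 (Y(P, x) = -88/19 + x/(-92) = -88*1/19 + x*(-1/92) = -88/19 - x/92)
Y(-46, b(v)) + d(110) = (-88/19 - (-1)/1104) + 110 = (-88/19 - 1/92*(-1/12)) + 110 = (-88/19 + 1/1104) + 110 = -97133/20976 + 110 = 2210227/20976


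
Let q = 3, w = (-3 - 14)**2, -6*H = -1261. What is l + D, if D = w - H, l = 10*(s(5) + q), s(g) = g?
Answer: 953/6 ≈ 158.83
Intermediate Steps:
H = 1261/6 (H = -1/6*(-1261) = 1261/6 ≈ 210.17)
w = 289 (w = (-17)**2 = 289)
l = 80 (l = 10*(5 + 3) = 10*8 = 80)
D = 473/6 (D = 289 - 1*1261/6 = 289 - 1261/6 = 473/6 ≈ 78.833)
l + D = 80 + 473/6 = 953/6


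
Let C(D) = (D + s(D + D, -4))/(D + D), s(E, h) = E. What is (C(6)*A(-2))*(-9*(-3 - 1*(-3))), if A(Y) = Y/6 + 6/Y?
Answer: 0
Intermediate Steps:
A(Y) = 6/Y + Y/6 (A(Y) = Y*(⅙) + 6/Y = Y/6 + 6/Y = 6/Y + Y/6)
C(D) = 3/2 (C(D) = (D + (D + D))/(D + D) = (D + 2*D)/((2*D)) = (3*D)*(1/(2*D)) = 3/2)
(C(6)*A(-2))*(-9*(-3 - 1*(-3))) = (3*(6/(-2) + (⅙)*(-2))/2)*(-9*(-3 - 1*(-3))) = (3*(6*(-½) - ⅓)/2)*(-9*(-3 + 3)) = (3*(-3 - ⅓)/2)*(-9*0) = ((3/2)*(-10/3))*0 = -5*0 = 0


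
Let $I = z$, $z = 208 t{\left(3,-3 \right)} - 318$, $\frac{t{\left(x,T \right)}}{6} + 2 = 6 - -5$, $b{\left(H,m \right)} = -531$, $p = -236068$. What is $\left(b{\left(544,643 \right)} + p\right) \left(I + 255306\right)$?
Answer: $-62987385780$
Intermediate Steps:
$t{\left(x,T \right)} = 54$ ($t{\left(x,T \right)} = -12 + 6 \left(6 - -5\right) = -12 + 6 \left(6 + 5\right) = -12 + 6 \cdot 11 = -12 + 66 = 54$)
$z = 10914$ ($z = 208 \cdot 54 - 318 = 11232 - 318 = 10914$)
$I = 10914$
$\left(b{\left(544,643 \right)} + p\right) \left(I + 255306\right) = \left(-531 - 236068\right) \left(10914 + 255306\right) = \left(-236599\right) 266220 = -62987385780$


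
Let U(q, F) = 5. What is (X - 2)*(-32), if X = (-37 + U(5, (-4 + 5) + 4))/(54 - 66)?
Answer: -64/3 ≈ -21.333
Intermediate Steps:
X = 8/3 (X = (-37 + 5)/(54 - 66) = -32/(-12) = -32*(-1/12) = 8/3 ≈ 2.6667)
(X - 2)*(-32) = (8/3 - 2)*(-32) = (⅔)*(-32) = -64/3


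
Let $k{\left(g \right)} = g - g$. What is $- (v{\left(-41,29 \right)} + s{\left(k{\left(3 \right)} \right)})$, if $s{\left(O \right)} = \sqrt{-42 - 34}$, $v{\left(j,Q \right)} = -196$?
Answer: $196 - 2 i \sqrt{19} \approx 196.0 - 8.7178 i$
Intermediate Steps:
$k{\left(g \right)} = 0$
$s{\left(O \right)} = 2 i \sqrt{19}$ ($s{\left(O \right)} = \sqrt{-76} = 2 i \sqrt{19}$)
$- (v{\left(-41,29 \right)} + s{\left(k{\left(3 \right)} \right)}) = - (-196 + 2 i \sqrt{19}) = 196 - 2 i \sqrt{19}$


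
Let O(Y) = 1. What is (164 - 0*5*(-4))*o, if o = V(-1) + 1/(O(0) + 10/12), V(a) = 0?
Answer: 984/11 ≈ 89.455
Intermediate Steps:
o = 6/11 (o = 0 + 1/(1 + 10/12) = 0 + 1/(1 + 10*(1/12)) = 0 + 1/(1 + ⅚) = 0 + 1/(11/6) = 0 + 6/11 = 6/11 ≈ 0.54545)
(164 - 0*5*(-4))*o = (164 - 0*5*(-4))*(6/11) = (164 - 0*(-4))*(6/11) = (164 - 1*0)*(6/11) = (164 + 0)*(6/11) = 164*(6/11) = 984/11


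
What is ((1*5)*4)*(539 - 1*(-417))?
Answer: 19120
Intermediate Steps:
((1*5)*4)*(539 - 1*(-417)) = (5*4)*(539 + 417) = 20*956 = 19120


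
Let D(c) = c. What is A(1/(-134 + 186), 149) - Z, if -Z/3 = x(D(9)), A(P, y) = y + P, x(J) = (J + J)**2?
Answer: 58293/52 ≈ 1121.0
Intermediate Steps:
x(J) = 4*J**2 (x(J) = (2*J)**2 = 4*J**2)
A(P, y) = P + y
Z = -972 (Z = -12*9**2 = -12*81 = -3*324 = -972)
A(1/(-134 + 186), 149) - Z = (1/(-134 + 186) + 149) - 1*(-972) = (1/52 + 149) + 972 = 7749/52 + 972 = 58293/52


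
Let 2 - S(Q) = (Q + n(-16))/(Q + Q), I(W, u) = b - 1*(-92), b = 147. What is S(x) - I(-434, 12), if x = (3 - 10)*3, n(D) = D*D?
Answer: -9719/42 ≈ -231.40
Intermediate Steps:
I(W, u) = 239 (I(W, u) = 147 - 1*(-92) = 147 + 92 = 239)
n(D) = D²
x = -21 (x = -7*3 = -21)
S(Q) = 2 - (256 + Q)/(2*Q) (S(Q) = 2 - (Q + (-16)²)/(Q + Q) = 2 - (Q + 256)/(2*Q) = 2 - (256 + Q)*1/(2*Q) = 2 - (256 + Q)/(2*Q))
S(x) - I(-434, 12) = (3/2 - 128/(-21)) - 1*239 = (3/2 - 128*(-1/21)) - 239 = (3/2 + 128/21) - 239 = 319/42 - 239 = -9719/42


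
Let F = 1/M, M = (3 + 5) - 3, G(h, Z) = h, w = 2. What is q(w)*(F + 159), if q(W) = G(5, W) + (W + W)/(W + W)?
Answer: 4776/5 ≈ 955.20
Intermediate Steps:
q(W) = 6 (q(W) = 5 + (W + W)/(W + W) = 5 + (2*W)/((2*W)) = 5 + (2*W)*(1/(2*W)) = 5 + 1 = 6)
M = 5 (M = 8 - 3 = 5)
F = ⅕ (F = 1/5 = ⅕ ≈ 0.20000)
q(w)*(F + 159) = 6*(⅕ + 159) = 6*(796/5) = 4776/5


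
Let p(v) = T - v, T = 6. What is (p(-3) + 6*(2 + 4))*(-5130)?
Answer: -230850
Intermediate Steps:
p(v) = 6 - v
(p(-3) + 6*(2 + 4))*(-5130) = ((6 - 1*(-3)) + 6*(2 + 4))*(-5130) = ((6 + 3) + 6*6)*(-5130) = (9 + 36)*(-5130) = 45*(-5130) = -230850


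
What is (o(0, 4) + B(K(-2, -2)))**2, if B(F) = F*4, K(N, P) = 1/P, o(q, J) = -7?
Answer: 81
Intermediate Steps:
B(F) = 4*F
(o(0, 4) + B(K(-2, -2)))**2 = (-7 + 4/(-2))**2 = (-7 + 4*(-1/2))**2 = (-7 - 2)**2 = (-9)**2 = 81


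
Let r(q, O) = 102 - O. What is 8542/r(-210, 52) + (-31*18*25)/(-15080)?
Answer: 6475543/37700 ≈ 171.77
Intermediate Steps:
8542/r(-210, 52) + (-31*18*25)/(-15080) = 8542/(102 - 1*52) + (-31*18*25)/(-15080) = 8542/(102 - 52) - 558*25*(-1/15080) = 8542/50 - 13950*(-1/15080) = 8542*(1/50) + 1395/1508 = 4271/25 + 1395/1508 = 6475543/37700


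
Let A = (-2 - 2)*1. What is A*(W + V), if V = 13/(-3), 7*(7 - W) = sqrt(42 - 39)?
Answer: -32/3 + 4*sqrt(3)/7 ≈ -9.6769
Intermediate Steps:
W = 7 - sqrt(3)/7 (W = 7 - sqrt(42 - 39)/7 = 7 - sqrt(3)/7 ≈ 6.7526)
A = -4 (A = -4*1 = -4)
V = -13/3 (V = 13*(-1/3) = -13/3 ≈ -4.3333)
A*(W + V) = -4*((7 - sqrt(3)/7) - 13/3) = -4*(8/3 - sqrt(3)/7) = -32/3 + 4*sqrt(3)/7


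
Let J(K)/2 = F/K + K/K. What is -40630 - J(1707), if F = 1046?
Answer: -69360916/1707 ≈ -40633.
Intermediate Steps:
J(K) = 2 + 2092/K (J(K) = 2*(1046/K + K/K) = 2*(1046/K + 1) = 2*(1 + 1046/K) = 2 + 2092/K)
-40630 - J(1707) = -40630 - (2 + 2092/1707) = -40630 - 1*5506/1707 = -40630 - 5506/1707 = -69360916/1707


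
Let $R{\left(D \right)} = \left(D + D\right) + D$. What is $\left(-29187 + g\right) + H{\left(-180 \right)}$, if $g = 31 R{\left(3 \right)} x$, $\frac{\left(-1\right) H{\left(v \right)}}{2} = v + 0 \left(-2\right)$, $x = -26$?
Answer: $-36081$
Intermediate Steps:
$H{\left(v \right)} = - 2 v$ ($H{\left(v \right)} = - 2 \left(v + 0 \left(-2\right)\right) = - 2 \left(v + 0\right) = - 2 v$)
$R{\left(D \right)} = 3 D$ ($R{\left(D \right)} = 2 D + D = 3 D$)
$g = -7254$ ($g = 31 \cdot 3 \cdot 3 \left(-26\right) = 31 \cdot 9 \left(-26\right) = 279 \left(-26\right) = -7254$)
$\left(-29187 + g\right) + H{\left(-180 \right)} = \left(-29187 - 7254\right) - -360 = -36441 + 360 = -36081$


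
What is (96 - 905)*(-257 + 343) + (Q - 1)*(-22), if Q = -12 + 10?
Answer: -69508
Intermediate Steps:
Q = -2
(96 - 905)*(-257 + 343) + (Q - 1)*(-22) = (96 - 905)*(-257 + 343) + (-2 - 1)*(-22) = -809*86 - 3*(-22) = -69574 + 66 = -69508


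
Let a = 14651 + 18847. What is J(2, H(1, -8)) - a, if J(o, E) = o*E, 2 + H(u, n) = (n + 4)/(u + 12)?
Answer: -435534/13 ≈ -33503.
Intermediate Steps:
H(u, n) = -2 + (4 + n)/(12 + u) (H(u, n) = -2 + (n + 4)/(u + 12) = -2 + (4 + n)/(12 + u))
J(o, E) = E*o
a = 33498
J(2, H(1, -8)) - a = ((-20 - 8 - 2*1)/(12 + 1))*2 - 1*33498 = ((-20 - 8 - 2)/13)*2 - 33498 = ((1/13)*(-30))*2 - 33498 = -30/13*2 - 33498 = -60/13 - 33498 = -435534/13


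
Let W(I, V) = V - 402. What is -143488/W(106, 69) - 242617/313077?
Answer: 14947333705/34751547 ≈ 430.12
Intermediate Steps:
W(I, V) = -402 + V
-143488/W(106, 69) - 242617/313077 = -143488/(-402 + 69) - 242617/313077 = -143488/(-333) - 242617*1/313077 = -143488*(-1/333) - 242617/313077 = 143488/333 - 242617/313077 = 14947333705/34751547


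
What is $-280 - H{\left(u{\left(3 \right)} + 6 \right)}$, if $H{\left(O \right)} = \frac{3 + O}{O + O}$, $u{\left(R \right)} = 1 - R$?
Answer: $- \frac{2247}{8} \approx -280.88$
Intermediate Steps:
$H{\left(O \right)} = \frac{3 + O}{2 O}$
$-280 - H{\left(u{\left(3 \right)} + 6 \right)} = -280 - \frac{3 + \left(\left(1 - 3\right) + 6\right)}{2 \left(\left(1 - 3\right) + 6\right)} = -280 - \frac{3 + \left(-2 + 6\right)}{2 \left(-2 + 6\right)} = -280 - \frac{3 + 4}{2 \cdot 4} = -280 - \frac{1}{2} \cdot \frac{1}{4} \cdot 7 = -280 - \frac{7}{8} = - \frac{2247}{8}$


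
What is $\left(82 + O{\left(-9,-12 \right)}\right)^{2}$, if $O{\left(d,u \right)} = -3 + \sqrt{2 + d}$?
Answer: $\left(79 + i \sqrt{7}\right)^{2} \approx 6234.0 + 418.03 i$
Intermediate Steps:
$\left(82 + O{\left(-9,-12 \right)}\right)^{2} = \left(82 - \left(3 - \sqrt{2 - 9}\right)\right)^{2} = \left(82 - \left(3 - \sqrt{-7}\right)\right)^{2} = \left(82 - \left(3 - i \sqrt{7}\right)\right)^{2} = \left(79 + i \sqrt{7}\right)^{2}$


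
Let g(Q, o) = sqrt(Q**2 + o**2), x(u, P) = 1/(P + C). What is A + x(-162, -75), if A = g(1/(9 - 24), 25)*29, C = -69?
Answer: -1/144 + 29*sqrt(140626)/15 ≈ 725.00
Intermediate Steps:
x(u, P) = 1/(-69 + P) (x(u, P) = 1/(P - 69) = 1/(-69 + P))
A = 29*sqrt(140626)/15 (A = sqrt((1/(9 - 24))**2 + 25**2)*29 = sqrt((1/(-15))**2 + 625)*29 = sqrt((-1/15)**2 + 625)*29 = sqrt(1/225 + 625)*29 = sqrt(140626/225)*29 = (sqrt(140626)/15)*29 = 29*sqrt(140626)/15 ≈ 725.00)
A + x(-162, -75) = 29*sqrt(140626)/15 + 1/(-69 - 75) = 29*sqrt(140626)/15 + 1/(-144) = 29*sqrt(140626)/15 - 1/144 = -1/144 + 29*sqrt(140626)/15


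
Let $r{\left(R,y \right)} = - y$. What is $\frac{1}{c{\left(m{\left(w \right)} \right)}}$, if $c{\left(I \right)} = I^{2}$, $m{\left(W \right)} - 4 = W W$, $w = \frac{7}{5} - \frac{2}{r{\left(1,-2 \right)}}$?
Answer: $\frac{625}{10816} \approx 0.057785$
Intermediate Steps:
$w = \frac{2}{5}$ ($w = \frac{7}{5} - \frac{2}{\left(-1\right) \left(-2\right)} = 7 \cdot \frac{1}{5} - \frac{2}{2} = \frac{7}{5} - 1 = \frac{2}{5} \approx 0.4$)
$m{\left(W \right)} = 4 + W^{2}$ ($m{\left(W \right)} = 4 + W W = 4 + W^{2}$)
$\frac{1}{c{\left(m{\left(w \right)} \right)}} = \frac{1}{\left(4 + \left(\frac{2}{5}\right)^{2}\right)^{2}} = \frac{1}{\left(4 + \frac{4}{25}\right)^{2}} = \frac{1}{\left(\frac{104}{25}\right)^{2}} = \frac{1}{\frac{10816}{625}} = \frac{625}{10816}$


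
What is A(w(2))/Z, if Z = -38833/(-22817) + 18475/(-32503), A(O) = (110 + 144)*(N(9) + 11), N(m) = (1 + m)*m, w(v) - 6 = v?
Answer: 9512771938477/420322462 ≈ 22632.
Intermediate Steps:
w(v) = 6 + v
N(m) = m*(1 + m)
A(O) = 25654 (A(O) = (110 + 144)*(9*(1 + 9) + 11) = 254*(9*10 + 11) = 254*(90 + 11) = 254*101 = 25654)
Z = 840644924/741620951 (Z = -38833*(-1/22817) + 18475*(-1/32503) = 38833/22817 - 18475/32503 = 840644924/741620951 ≈ 1.1335)
A(w(2))/Z = 25654/(840644924/741620951) = 25654*(741620951/840644924) = 9512771938477/420322462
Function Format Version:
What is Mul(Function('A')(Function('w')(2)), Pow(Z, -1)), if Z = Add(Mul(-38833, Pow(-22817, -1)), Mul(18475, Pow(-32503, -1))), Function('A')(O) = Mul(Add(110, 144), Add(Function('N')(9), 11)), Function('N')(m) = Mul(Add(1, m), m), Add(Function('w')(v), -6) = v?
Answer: Rational(9512771938477, 420322462) ≈ 22632.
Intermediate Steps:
Function('w')(v) = Add(6, v)
Function('N')(m) = Mul(m, Add(1, m))
Function('A')(O) = 25654 (Function('A')(O) = Mul(Add(110, 144), Add(Mul(9, Add(1, 9)), 11)) = Mul(254, Add(Mul(9, 10), 11)) = Mul(254, Add(90, 11)) = Mul(254, 101) = 25654)
Z = Rational(840644924, 741620951) (Z = Add(Mul(-38833, Rational(-1, 22817)), Mul(18475, Rational(-1, 32503))) = Add(Rational(38833, 22817), Rational(-18475, 32503)) = Rational(840644924, 741620951) ≈ 1.1335)
Mul(Function('A')(Function('w')(2)), Pow(Z, -1)) = Mul(25654, Pow(Rational(840644924, 741620951), -1)) = Mul(25654, Rational(741620951, 840644924)) = Rational(9512771938477, 420322462)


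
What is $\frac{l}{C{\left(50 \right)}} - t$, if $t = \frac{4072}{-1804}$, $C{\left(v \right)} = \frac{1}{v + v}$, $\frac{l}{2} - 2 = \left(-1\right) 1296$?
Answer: $- \frac{116717782}{451} \approx -2.588 \cdot 10^{5}$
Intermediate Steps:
$l = -2588$ ($l = 4 + 2 \left(\left(-1\right) 1296\right) = 4 + 2 \left(-1296\right) = 4 - 2592 = -2588$)
$C{\left(v \right)} = \frac{1}{2 v}$
$t = - \frac{1018}{451}$ ($t = 4072 \left(- \frac{1}{1804}\right) = - \frac{1018}{451} \approx -2.2572$)
$\frac{l}{C{\left(50 \right)}} - t = - \frac{2588}{\frac{1}{2} \cdot \frac{1}{50}} - - \frac{1018}{451} = - \frac{2588}{\frac{1}{2} \cdot \frac{1}{50}} + \frac{1018}{451} = - 2588 \frac{1}{\frac{1}{100}} + \frac{1018}{451} = \left(-2588\right) 100 + \frac{1018}{451} = -258800 + \frac{1018}{451} = - \frac{116717782}{451}$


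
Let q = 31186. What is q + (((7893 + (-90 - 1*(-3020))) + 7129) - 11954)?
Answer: 37184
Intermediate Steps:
q + (((7893 + (-90 - 1*(-3020))) + 7129) - 11954) = 31186 + (((7893 + (-90 - 1*(-3020))) + 7129) - 11954) = 31186 + (((7893 + (-90 + 3020)) + 7129) - 11954) = 31186 + (((7893 + 2930) + 7129) - 11954) = 31186 + ((10823 + 7129) - 11954) = 31186 + (17952 - 11954) = 31186 + 5998 = 37184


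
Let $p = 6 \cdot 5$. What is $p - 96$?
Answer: $-66$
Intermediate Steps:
$p = 30$
$p - 96 = 30 - 96 = -66$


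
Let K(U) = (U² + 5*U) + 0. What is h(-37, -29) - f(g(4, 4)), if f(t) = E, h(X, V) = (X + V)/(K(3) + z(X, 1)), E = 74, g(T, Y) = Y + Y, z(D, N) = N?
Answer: -1916/25 ≈ -76.640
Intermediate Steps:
K(U) = U² + 5*U
g(T, Y) = 2*Y
h(X, V) = V/25 + X/25 (h(X, V) = (X + V)/(3*(5 + 3) + 1) = (V + X)/(3*8 + 1) = (V + X)/(24 + 1) = (V + X)/25 = (V + X)*(1/25) = V/25 + X/25)
f(t) = 74
h(-37, -29) - f(g(4, 4)) = ((1/25)*(-29) + (1/25)*(-37)) - 1*74 = (-29/25 - 37/25) - 74 = -66/25 - 74 = -1916/25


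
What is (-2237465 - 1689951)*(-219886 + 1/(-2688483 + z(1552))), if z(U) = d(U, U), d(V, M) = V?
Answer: 2320390068747813672/2686931 ≈ 8.6358e+11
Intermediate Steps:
z(U) = U
(-2237465 - 1689951)*(-219886 + 1/(-2688483 + z(1552))) = (-2237465 - 1689951)*(-219886 + 1/(-2688483 + 1552)) = -3927416*(-219886 + 1/(-2686931)) = -3927416*(-219886 - 1/2686931) = -3927416*(-590818509867/2686931) = 2320390068747813672/2686931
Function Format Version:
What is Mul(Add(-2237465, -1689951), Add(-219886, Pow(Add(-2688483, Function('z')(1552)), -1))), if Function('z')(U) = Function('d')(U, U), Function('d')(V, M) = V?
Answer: Rational(2320390068747813672, 2686931) ≈ 8.6358e+11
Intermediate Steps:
Function('z')(U) = U
Mul(Add(-2237465, -1689951), Add(-219886, Pow(Add(-2688483, Function('z')(1552)), -1))) = Mul(Add(-2237465, -1689951), Add(-219886, Pow(Add(-2688483, 1552), -1))) = Mul(-3927416, Add(-219886, Pow(-2686931, -1))) = Mul(-3927416, Add(-219886, Rational(-1, 2686931))) = Mul(-3927416, Rational(-590818509867, 2686931)) = Rational(2320390068747813672, 2686931)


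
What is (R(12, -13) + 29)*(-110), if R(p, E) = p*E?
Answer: 13970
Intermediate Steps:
R(p, E) = E*p
(R(12, -13) + 29)*(-110) = (-13*12 + 29)*(-110) = (-156 + 29)*(-110) = -127*(-110) = 13970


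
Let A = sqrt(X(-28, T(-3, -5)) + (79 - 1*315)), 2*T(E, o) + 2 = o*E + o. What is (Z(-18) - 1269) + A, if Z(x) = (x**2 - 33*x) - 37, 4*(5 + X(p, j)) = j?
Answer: -388 + 4*I*sqrt(15) ≈ -388.0 + 15.492*I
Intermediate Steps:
T(E, o) = -1 + o/2 + E*o/2 (T(E, o) = -1 + (o*E + o)/2 = -1 + (E*o + o)/2 = -1 + (o + E*o)/2 = -1 + (o/2 + E*o/2) = -1 + o/2 + E*o/2)
X(p, j) = -5 + j/4
Z(x) = -37 + x**2 - 33*x
A = 4*I*sqrt(15) (A = sqrt((-5 + (-1 + (1/2)*(-5) + (1/2)*(-3)*(-5))/4) + (79 - 1*315)) = sqrt((-5 + (-1 - 5/2 + 15/2)/4) + (79 - 315)) = sqrt((-5 + (1/4)*4) - 236) = sqrt((-5 + 1) - 236) = sqrt(-4 - 236) = sqrt(-240) = 4*I*sqrt(15) ≈ 15.492*I)
(Z(-18) - 1269) + A = ((-37 + (-18)**2 - 33*(-18)) - 1269) + 4*I*sqrt(15) = ((-37 + 324 + 594) - 1269) + 4*I*sqrt(15) = (881 - 1269) + 4*I*sqrt(15) = -388 + 4*I*sqrt(15)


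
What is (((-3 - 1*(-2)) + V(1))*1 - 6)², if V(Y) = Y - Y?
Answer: 49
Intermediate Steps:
V(Y) = 0
(((-3 - 1*(-2)) + V(1))*1 - 6)² = (((-3 - 1*(-2)) + 0)*1 - 6)² = (((-3 + 2) + 0)*1 - 6)² = ((-1 + 0)*1 - 6)² = (-1*1 - 6)² = (-1 - 6)² = (-7)² = 49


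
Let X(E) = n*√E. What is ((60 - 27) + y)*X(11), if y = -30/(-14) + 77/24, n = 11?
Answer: 70873*√11/168 ≈ 1399.2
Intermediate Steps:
y = 899/168 (y = -30*(-1/14) + 77*(1/24) = 15/7 + 77/24 = 899/168 ≈ 5.3512)
X(E) = 11*√E
((60 - 27) + y)*X(11) = ((60 - 27) + 899/168)*(11*√11) = (33 + 899/168)*(11*√11) = 6443*(11*√11)/168 = 70873*√11/168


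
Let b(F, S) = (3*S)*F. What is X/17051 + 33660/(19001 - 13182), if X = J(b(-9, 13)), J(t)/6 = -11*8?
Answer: 51896748/9019979 ≈ 5.7535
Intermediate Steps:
b(F, S) = 3*F*S
J(t) = -528 (J(t) = 6*(-11*8) = 6*(-88) = -528)
X = -528
X/17051 + 33660/(19001 - 13182) = -528/17051 + 33660/(19001 - 13182) = -528*1/17051 + 33660/5819 = -528/17051 + 33660*(1/5819) = -528/17051 + 3060/529 = 51896748/9019979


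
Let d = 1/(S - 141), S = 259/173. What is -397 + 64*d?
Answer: -4796135/12067 ≈ -397.46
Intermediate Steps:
S = 259/173 (S = 259*(1/173) = 259/173 ≈ 1.4971)
d = -173/24134 (d = 1/(259/173 - 141) = 1/(-24134/173) = -173/24134 ≈ -0.0071683)
-397 + 64*d = -397 + 64*(-173/24134) = -397 - 5536/12067 = -4796135/12067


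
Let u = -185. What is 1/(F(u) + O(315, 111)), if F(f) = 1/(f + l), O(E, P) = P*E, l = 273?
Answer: 88/3076921 ≈ 2.8600e-5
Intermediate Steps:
O(E, P) = E*P
F(f) = 1/(273 + f) (F(f) = 1/(f + 273) = 1/(273 + f))
1/(F(u) + O(315, 111)) = 1/(1/(273 - 185) + 315*111) = 1/(1/88 + 34965) = 1/(3076921/88) = 88/3076921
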